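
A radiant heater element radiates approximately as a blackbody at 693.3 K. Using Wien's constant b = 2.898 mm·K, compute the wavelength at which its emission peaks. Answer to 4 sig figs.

Wien's displacement law: λ_max = b/T = (2.898×10⁻³ m·K)/(693.3 K) = 4.1800×10⁻⁶ m.
That is 4.180 μm, in the infrared range.

λ_max ≈ 4.180 μm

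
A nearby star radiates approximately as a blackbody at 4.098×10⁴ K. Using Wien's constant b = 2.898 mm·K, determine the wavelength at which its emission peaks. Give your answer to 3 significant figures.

λ_max ≈ 70.7 nm

Wien's displacement law: λ_max = b/T = (2.898×10⁻³ m·K)/(4.098×10⁴ K) = 7.072×10⁻⁸ m.
That is 70.7 nm, in the ultraviolet range.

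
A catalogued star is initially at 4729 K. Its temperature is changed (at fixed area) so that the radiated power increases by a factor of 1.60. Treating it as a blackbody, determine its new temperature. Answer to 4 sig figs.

T₂ ≈ 5319 K

P ∝ T⁴, so T₂/T₁ = (P₂/P₁)^(1/4) = (1.60)^(1/4) = 1.12468.
T₂ = 4729 × 1.12468 = 5319 K.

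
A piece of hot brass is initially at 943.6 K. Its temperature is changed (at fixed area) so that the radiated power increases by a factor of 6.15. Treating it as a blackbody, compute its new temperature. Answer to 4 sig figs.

T₂ ≈ 1486 K

P ∝ T⁴, so T₂/T₁ = (P₂/P₁)^(1/4) = (6.15)^(1/4) = 1.57478.
T₂ = 943.6 × 1.57478 = 1486 K.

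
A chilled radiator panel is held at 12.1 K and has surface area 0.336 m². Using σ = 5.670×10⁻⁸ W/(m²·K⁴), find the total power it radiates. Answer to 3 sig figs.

Area A = 0.336 m².
P = σAT⁴ = 5.670×10⁻⁸ × 0.336 × (12.1)⁴ = 4.08×10⁻⁴ W.

P ≈ 4.08×10⁻⁴ W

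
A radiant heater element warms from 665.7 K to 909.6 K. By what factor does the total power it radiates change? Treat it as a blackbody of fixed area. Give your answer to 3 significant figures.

P ∝ T⁴, so P₂/P₁ = (T₂/T₁)⁴ = (909.6/665.7)⁴ = (1.36638)⁴ = 3.49.

P₂/P₁ ≈ 3.49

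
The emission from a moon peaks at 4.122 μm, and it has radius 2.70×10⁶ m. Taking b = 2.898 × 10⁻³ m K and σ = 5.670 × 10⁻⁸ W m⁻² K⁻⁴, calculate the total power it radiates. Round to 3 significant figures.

P ≈ 1.27×10¹⁸ W

Wien's law: T = b/λ_max = 2.898×10⁻³/4.122×10⁻⁶ = 703.057 K.
Surface area A = 4πR² = 4π(2.70×10⁶ m)² = 9.16088×10¹³ m².
Then P = σAT⁴ = 5.670×10⁻⁸×9.16088×10¹³×(703.057)⁴ = 1.27×10¹⁸ W.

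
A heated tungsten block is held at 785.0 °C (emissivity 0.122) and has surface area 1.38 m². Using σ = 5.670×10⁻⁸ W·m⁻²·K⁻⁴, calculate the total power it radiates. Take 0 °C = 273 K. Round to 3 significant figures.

P ≈ 1.20×10⁴ W

T = 785.0 °C + 273 = 1058.0 K.
Area A = 1.38 m².
P = εσAT⁴ = 0.122 × 5.670×10⁻⁸ × 1.38 × (1058.0)⁴ = 1.20×10⁴ W.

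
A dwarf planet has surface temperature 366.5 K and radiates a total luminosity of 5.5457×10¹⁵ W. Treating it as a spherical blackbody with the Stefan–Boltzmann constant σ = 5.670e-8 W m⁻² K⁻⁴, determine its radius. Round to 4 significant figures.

L = 4πR²σT⁴ ⇒ R = √(L/(4πσT⁴)).
σT⁴ = 1023.01 W/m², so R = √(5.5457×10¹⁵/(4π×1023.01)) = 6.568×10⁵ m.

R ≈ 6.568×10⁵ m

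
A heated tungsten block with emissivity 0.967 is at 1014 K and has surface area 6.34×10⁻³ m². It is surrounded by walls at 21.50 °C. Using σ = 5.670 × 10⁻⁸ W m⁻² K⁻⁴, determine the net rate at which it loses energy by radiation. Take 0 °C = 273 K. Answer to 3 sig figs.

Surroundings: T = 21.50 °C + 273 = 294.50 K.
Area A = 6.34×10⁻³ m².
Net radiated power P_net = εσA(T⁴ − T₀⁴) = 0.967×5.670×10⁻⁸×6.34×10⁻³×(1014⁴ − 294.50⁴).
T⁴ − T₀⁴ = 1.05719×10¹² − 7.52214×10⁹ = 1.04967×10¹² K⁴, so P_net = 365 W.

Net loss ≈ 365 W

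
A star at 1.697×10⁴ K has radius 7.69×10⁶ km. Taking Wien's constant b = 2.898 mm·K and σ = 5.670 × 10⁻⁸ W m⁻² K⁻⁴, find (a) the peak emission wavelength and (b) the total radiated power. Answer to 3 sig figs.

λ_max ≈ 171 nm; P ≈ 3.49×10³⁰ W

(a) λ_max = b/T = 2.898×10⁻³/1.697×10⁴ = 1.708×10⁻⁷ m = 171 nm.
Surface area A = 4πR² = 4π(7.69×10⁹ m)² = 7.43126×10²⁰ m².
(b) P = σAT⁴ = 5.670×10⁻⁸×7.43126×10²⁰×(1.697×10⁴)⁴ = 3.49×10³⁰ W.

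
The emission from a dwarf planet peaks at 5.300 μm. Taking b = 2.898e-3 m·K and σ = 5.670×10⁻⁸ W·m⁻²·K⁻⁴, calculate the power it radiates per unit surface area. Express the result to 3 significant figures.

Wien's law: T = b/λ_max = 2.898×10⁻³/5.300×10⁻⁶ = 546.792 K.
Then I = σT⁴ = 5.670×10⁻⁸×(546.792)⁴ = 5.07×10³ W/m².

I ≈ 5.07×10³ W/m²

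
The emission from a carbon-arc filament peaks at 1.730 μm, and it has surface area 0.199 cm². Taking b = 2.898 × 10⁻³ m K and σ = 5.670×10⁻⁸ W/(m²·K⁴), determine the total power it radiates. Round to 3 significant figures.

Wien's law: T = b/λ_max = 2.898×10⁻³/1.730×10⁻⁶ = 1675.14 K.
Area A = 0.199 cm² = 1.99×10⁻⁵ m².
Then P = σAT⁴ = 5.670×10⁻⁸×1.99×10⁻⁵×(1675.14)⁴ = 8.88 W.

P ≈ 8.88 W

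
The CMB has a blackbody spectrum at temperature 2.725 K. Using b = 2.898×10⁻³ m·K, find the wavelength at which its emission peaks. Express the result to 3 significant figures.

Wien's displacement law: λ_max = b/T = (2.898×10⁻³ m·K)/(2.725 K) = 1.063×10⁻³ m.
That is 1.06 mm, in the microwave range.

λ_max ≈ 1.06 mm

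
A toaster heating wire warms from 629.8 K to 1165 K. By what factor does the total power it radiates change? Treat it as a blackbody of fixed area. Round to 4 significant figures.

P₂/P₁ ≈ 11.71

P ∝ T⁴, so P₂/P₁ = (T₂/T₁)⁴ = (1165/629.8)⁴ = (1.84979)⁴ = 11.71.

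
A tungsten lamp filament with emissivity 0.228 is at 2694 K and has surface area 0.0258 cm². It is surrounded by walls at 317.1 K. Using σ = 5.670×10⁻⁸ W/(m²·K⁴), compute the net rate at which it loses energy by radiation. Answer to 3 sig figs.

Net loss ≈ 1.76 W

Area A = 0.0258 cm² = 2.58×10⁻⁶ m².
Net radiated power P_net = εσA(T⁴ − T₀⁴) = 0.228×5.670×10⁻⁸×2.58×10⁻⁶×(2694⁴ − 317.1⁴).
T⁴ − T₀⁴ = 5.26733×10¹³ − 1.01108×10¹⁰ = 5.26632×10¹³ K⁴, so P_net = 1.76 W.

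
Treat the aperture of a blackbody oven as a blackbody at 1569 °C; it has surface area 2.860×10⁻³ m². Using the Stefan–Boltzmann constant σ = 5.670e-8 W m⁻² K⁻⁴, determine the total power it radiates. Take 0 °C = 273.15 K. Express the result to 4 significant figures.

T = 1569 °C + 273.15 = 1842.15 K.
Area A = 2.860×10⁻³ m².
P = σAT⁴ = 5.670×10⁻⁸ × 2.860×10⁻³ × (1842.15)⁴ = 1867 W.

P ≈ 1867 W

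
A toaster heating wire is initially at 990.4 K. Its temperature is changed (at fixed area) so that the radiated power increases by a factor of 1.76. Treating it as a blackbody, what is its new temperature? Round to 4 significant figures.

T₂ ≈ 1141 K

P ∝ T⁴, so T₂/T₁ = (P₂/P₁)^(1/4) = (1.76)^(1/4) = 1.15180.
T₂ = 990.4 × 1.15180 = 1141 K.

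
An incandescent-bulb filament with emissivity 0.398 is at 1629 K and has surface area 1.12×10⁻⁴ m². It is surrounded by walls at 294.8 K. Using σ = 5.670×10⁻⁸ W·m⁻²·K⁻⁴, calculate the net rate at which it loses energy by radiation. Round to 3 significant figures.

Net loss ≈ 17.8 W

Area A = 1.12×10⁻⁴ m².
Net radiated power P_net = εσA(T⁴ − T₀⁴) = 0.398×5.670×10⁻⁸×1.12×10⁻⁴×(1629⁴ − 294.8⁴).
T⁴ − T₀⁴ = 7.04181×10¹² − 7.55283×10⁹ = 7.03426×10¹² K⁴, so P_net = 17.8 W.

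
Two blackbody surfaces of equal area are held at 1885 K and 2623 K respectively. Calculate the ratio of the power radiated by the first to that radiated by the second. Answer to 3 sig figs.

With equal areas, P₁/P₂ = (T₁/T₂)⁴ = (1885/2623)⁴ = 0.267.

P₁/P₂ ≈ 0.267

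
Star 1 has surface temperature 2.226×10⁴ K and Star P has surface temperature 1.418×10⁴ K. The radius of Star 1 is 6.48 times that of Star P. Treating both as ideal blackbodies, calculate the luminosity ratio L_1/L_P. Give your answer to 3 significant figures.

L ∝ R²T⁴, so L_1/L_P = (R_1/R_P)²(T_1/T_P)⁴ = (6.48)² × (2.226×10⁴/1.418×10⁴)⁴ = 41.9904 × 6.07289 = 255.

L_1/L_P ≈ 255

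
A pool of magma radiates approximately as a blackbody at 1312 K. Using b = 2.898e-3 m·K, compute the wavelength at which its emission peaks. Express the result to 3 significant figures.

Wien's displacement law: λ_max = b/T = (2.898×10⁻³ m·K)/(1312 K) = 2.209×10⁻⁶ m.
That is 2.21 μm, in the infrared range.

λ_max ≈ 2.21 μm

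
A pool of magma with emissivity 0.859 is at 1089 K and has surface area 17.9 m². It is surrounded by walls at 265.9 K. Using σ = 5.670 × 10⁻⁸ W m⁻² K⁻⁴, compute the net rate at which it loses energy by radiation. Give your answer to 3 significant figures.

Net loss ≈ 1.22×10⁶ W

Area A = 17.9 m².
Net radiated power P_net = εσA(T⁴ − T₀⁴) = 0.859×5.670×10⁻⁸×17.9×(1089⁴ − 265.9⁴).
T⁴ − T₀⁴ = 1.40641×10¹² − 4.99889×10⁹ = 1.40141×10¹² K⁴, so P_net = 1.22×10⁶ W.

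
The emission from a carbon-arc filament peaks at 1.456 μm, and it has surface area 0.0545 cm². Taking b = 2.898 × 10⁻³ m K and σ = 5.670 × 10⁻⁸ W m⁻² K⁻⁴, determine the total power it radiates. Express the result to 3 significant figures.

Wien's law: T = b/λ_max = 2.898×10⁻³/1.456×10⁻⁶ = 1990.38 K.
Area A = 0.0545 cm² = 5.45×10⁻⁶ m².
Then P = σAT⁴ = 5.670×10⁻⁸×5.45×10⁻⁶×(1990.38)⁴ = 4.85 W.

P ≈ 4.85 W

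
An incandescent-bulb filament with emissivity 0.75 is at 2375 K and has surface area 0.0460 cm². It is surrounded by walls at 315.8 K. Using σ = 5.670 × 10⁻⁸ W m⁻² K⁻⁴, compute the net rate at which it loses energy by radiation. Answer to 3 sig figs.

Area A = 0.0460 cm² = 4.60×10⁻⁶ m².
Net radiated power P_net = εσA(T⁴ − T₀⁴) = 0.75×5.670×10⁻⁸×4.60×10⁻⁶×(2375⁴ − 315.8⁴).
T⁴ − T₀⁴ = 3.18167×10¹³ − 9.94600×10⁹ = 3.18068×10¹³ K⁴, so P_net = 6.22 W.

Net loss ≈ 6.22 W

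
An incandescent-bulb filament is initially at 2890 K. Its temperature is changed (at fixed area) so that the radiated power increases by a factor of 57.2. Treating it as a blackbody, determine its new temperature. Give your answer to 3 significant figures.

P ∝ T⁴, so T₂/T₁ = (P₂/P₁)^(1/4) = (57.2)^(1/4) = 2.75010.
T₂ = 2890 × 2.75010 = 7.95×10³ K.

T₂ ≈ 7.95×10³ K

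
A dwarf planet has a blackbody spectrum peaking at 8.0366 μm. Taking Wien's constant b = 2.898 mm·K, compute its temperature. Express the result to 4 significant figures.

Wien's law gives T = b/λ_max = (2.898×10⁻³ m·K)/(8.0366×10⁻⁶ m) = 360.6 K.

T ≈ 360.6 K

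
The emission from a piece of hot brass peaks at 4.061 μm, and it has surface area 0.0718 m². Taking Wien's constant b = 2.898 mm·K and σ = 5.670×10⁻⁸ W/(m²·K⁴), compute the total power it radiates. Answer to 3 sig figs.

P ≈ 1.06×10³ W

Wien's law: T = b/λ_max = 2.898×10⁻³/4.061×10⁻⁶ = 713.617 K.
Area A = 0.0718 m².
Then P = σAT⁴ = 5.670×10⁻⁸×0.0718×(713.617)⁴ = 1.06×10³ W.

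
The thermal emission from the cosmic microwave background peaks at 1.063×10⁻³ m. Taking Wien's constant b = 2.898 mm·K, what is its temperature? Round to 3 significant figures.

Wien's law gives T = b/λ_max = (2.898×10⁻³ m·K)/(1.063×10⁻³ m) = 2.73 K.

T ≈ 2.73 K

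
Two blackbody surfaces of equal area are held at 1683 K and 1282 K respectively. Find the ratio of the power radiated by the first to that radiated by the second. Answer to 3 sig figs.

With equal areas, P₁/P₂ = (T₁/T₂)⁴ = (1683/1282)⁴ = 2.97.

P₁/P₂ ≈ 2.97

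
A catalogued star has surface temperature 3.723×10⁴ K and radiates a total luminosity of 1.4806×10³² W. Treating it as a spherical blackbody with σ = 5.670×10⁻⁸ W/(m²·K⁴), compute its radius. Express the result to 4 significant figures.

R ≈ 1.040×10¹⁰ m

L = 4πR²σT⁴ ⇒ R = √(L/(4πσT⁴)).
σT⁴ = 1.08932×10¹¹ W/m², so R = √(1.4806×10³²/(4π×1.08932×10¹¹)) = 1.040×10¹⁰ m.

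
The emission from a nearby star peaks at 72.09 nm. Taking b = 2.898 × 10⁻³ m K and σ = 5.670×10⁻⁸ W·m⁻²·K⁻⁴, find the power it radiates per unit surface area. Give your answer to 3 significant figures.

I ≈ 1.48×10¹¹ W/m²

Wien's law: T = b/λ_max = 2.898×10⁻³/7.209×10⁻⁸ = 40199.8 K.
Then I = σT⁴ = 5.670×10⁻⁸×(40199.8)⁴ = 1.48×10¹¹ W/m².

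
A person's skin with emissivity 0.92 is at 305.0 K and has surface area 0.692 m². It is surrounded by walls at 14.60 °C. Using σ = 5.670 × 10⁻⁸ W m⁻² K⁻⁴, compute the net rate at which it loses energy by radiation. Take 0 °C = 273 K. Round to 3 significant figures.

Net loss ≈ 65.4 W

Surroundings: T = 14.60 °C + 273 = 287.60 K.
Area A = 0.692 m².
Net radiated power P_net = εσA(T⁴ − T₀⁴) = 0.92×5.670×10⁻⁸×0.692×(305.0⁴ − 287.60⁴).
T⁴ − T₀⁴ = 8.65365×10⁹ − 6.84157×10⁹ = 1.81208×10⁹ K⁴, so P_net = 65.4 W.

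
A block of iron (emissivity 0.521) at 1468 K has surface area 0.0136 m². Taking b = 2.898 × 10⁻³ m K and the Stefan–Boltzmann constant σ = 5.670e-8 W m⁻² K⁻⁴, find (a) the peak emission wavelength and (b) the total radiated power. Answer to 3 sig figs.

λ_max ≈ 1.97×10³ nm; P ≈ 1.87×10³ W

(a) λ_max = b/T = 2.898×10⁻³/1468 = 1.974×10⁻⁶ m = 1.97×10³ nm.
Area A = 0.0136 m².
(b) P = εσAT⁴ = 0.521×5.670×10⁻⁸×0.0136×(1468)⁴ = 1.87×10³ W.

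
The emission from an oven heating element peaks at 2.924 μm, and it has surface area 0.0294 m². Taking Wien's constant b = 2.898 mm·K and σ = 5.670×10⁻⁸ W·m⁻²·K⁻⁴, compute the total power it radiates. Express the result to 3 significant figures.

Wien's law: T = b/λ_max = 2.898×10⁻³/2.924×10⁻⁶ = 991.108 K.
Area A = 0.0294 m².
Then P = σAT⁴ = 5.670×10⁻⁸×0.0294×(991.108)⁴ = 1.61×10³ W.

P ≈ 1.61×10³ W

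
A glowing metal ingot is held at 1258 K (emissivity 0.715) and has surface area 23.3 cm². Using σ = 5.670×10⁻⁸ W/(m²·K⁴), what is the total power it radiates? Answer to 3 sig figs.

Area A = 23.3 cm² = 2.33×10⁻³ m².
P = εσAT⁴ = 0.715 × 5.670×10⁻⁸ × 2.33×10⁻³ × (1258)⁴ = 237 W.

P ≈ 237 W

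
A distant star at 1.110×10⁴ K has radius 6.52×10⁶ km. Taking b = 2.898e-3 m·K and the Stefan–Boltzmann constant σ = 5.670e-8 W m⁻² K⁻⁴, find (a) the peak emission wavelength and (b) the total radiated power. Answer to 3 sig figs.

(a) λ_max = b/T = 2.898×10⁻³/1.110×10⁴ = 2.611×10⁻⁷ m = 261 nm.
Surface area A = 4πR² = 4π(6.52×10⁹ m)² = 5.34201×10²⁰ m².
(b) P = σAT⁴ = 5.670×10⁻⁸×5.34201×10²⁰×(1.110×10⁴)⁴ = 4.60×10²⁹ W.

λ_max ≈ 261 nm; P ≈ 4.60×10²⁹ W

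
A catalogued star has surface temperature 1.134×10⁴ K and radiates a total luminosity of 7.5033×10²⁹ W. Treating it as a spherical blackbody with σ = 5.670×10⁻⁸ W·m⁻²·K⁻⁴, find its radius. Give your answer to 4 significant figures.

R ≈ 7.980×10⁹ m

L = 4πR²σT⁴ ⇒ R = √(L/(4πσT⁴)).
σT⁴ = 9.37638×10⁸ W/m², so R = √(7.5033×10²⁹/(4π×9.37638×10⁸)) = 7.980×10⁹ m.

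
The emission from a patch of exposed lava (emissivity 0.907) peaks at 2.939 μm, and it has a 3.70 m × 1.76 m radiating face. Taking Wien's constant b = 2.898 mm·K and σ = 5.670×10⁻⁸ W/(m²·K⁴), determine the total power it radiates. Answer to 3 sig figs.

Wien's law: T = b/λ_max = 2.898×10⁻³/2.939×10⁻⁶ = 986.050 K.
Area A = 3.70 × 1.76 = 6.512 m².
Then P = εσAT⁴ = 0.907×5.670×10⁻⁸×6.512×(986.050)⁴ = 3.17×10⁵ W.

P ≈ 3.17×10⁵ W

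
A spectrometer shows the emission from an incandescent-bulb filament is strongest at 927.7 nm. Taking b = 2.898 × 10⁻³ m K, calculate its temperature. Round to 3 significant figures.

T ≈ 3.12×10³ K

Wien's law gives T = b/λ_max = (2.898×10⁻³ m·K)/(9.277×10⁻⁷ m) = 3.12×10³ K.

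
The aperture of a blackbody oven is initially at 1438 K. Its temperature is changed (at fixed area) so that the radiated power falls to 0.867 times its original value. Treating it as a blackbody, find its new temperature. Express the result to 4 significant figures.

P ∝ T⁴, so T₂/T₁ = (P₂/P₁)^(1/4) = (0.867)^(1/4) = 0.964950.
T₂ = 1438 × 0.964950 = 1388 K.

T₂ ≈ 1388 K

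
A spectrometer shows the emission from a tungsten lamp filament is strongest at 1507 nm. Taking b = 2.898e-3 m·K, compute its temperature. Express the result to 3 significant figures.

T ≈ 1.92×10³ K

Wien's law gives T = b/λ_max = (2.898×10⁻³ m·K)/(1.507×10⁻⁶ m) = 1.92×10³ K.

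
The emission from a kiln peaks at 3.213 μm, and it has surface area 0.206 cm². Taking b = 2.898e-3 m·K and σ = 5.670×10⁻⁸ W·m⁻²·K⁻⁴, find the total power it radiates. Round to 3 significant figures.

Wien's law: T = b/λ_max = 2.898×10⁻³/3.213×10⁻⁶ = 901.961 K.
Area A = 0.206 cm² = 2.06×10⁻⁵ m².
Then P = σAT⁴ = 5.670×10⁻⁸×2.06×10⁻⁵×(901.961)⁴ = 0.773 W.

P ≈ 0.773 W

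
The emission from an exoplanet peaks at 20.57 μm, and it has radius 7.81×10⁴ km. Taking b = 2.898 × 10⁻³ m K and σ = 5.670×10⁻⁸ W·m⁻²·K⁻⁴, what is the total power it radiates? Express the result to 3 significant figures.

Wien's law: T = b/λ_max = 2.898×10⁻³/2.057×10⁻⁵ = 140.885 K.
Surface area A = 4πR² = 4π(7.81×10⁷ m)² = 7.66500×10¹⁶ m².
Then P = σAT⁴ = 5.670×10⁻⁸×7.66500×10¹⁶×(140.885)⁴ = 1.71×10¹⁸ W.

P ≈ 1.71×10¹⁸ W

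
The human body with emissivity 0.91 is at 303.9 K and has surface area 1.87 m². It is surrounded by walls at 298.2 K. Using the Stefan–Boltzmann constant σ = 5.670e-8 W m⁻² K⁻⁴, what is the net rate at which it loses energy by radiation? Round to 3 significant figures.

Net loss ≈ 60.0 W

Area A = 1.87 m².
Net radiated power P_net = εσA(T⁴ − T₀⁴) = 0.91×5.670×10⁻⁸×1.87×(303.9⁴ − 298.2⁴).
T⁴ − T₀⁴ = 8.52948×10⁹ − 7.90734×10⁹ = 6.22140×10⁸ K⁴, so P_net = 60.0 W.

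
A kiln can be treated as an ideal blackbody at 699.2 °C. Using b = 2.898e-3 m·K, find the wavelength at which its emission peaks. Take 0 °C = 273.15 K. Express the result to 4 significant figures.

T = 699.2 °C + 273.15 = 972.35 K.
Wien's displacement law: λ_max = b/T = (2.898×10⁻³ m·K)/(972.35 K) = 2.9804×10⁻⁶ m.
That is 2.980 μm, in the infrared range.

λ_max ≈ 2.980 μm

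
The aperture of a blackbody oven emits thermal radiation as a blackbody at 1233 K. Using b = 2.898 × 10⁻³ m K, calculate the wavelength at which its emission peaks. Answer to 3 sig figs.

λ_max ≈ 2.35 μm

Wien's displacement law: λ_max = b/T = (2.898×10⁻³ m·K)/(1233 K) = 2.350×10⁻⁶ m.
That is 2.35 μm, in the infrared range.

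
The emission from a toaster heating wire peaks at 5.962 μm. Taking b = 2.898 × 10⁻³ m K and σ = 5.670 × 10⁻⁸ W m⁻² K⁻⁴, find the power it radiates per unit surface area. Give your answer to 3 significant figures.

I ≈ 3.17×10³ W/m²

Wien's law: T = b/λ_max = 2.898×10⁻³/5.962×10⁻⁶ = 486.078 K.
Then I = σT⁴ = 5.670×10⁻⁸×(486.078)⁴ = 3.17×10³ W/m².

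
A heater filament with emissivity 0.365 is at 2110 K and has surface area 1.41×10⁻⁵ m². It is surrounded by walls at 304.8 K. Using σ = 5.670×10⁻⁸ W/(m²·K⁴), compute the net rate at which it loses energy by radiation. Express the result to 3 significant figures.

Area A = 1.41×10⁻⁵ m².
Net radiated power P_net = εσA(T⁴ − T₀⁴) = 0.365×5.670×10⁻⁸×1.41×10⁻⁵×(2110⁴ − 304.8⁴).
T⁴ − T₀⁴ = 1.98212×10¹³ − 8.63097×10⁹ = 1.98126×10¹³ K⁴, so P_net = 5.78 W.

Net loss ≈ 5.78 W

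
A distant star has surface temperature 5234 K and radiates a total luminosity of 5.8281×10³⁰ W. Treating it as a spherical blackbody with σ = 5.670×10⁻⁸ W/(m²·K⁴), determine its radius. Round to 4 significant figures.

R ≈ 1.044×10¹¹ m

L = 4πR²σT⁴ ⇒ R = √(L/(4πσT⁴)).
σT⁴ = 4.25518×10⁷ W/m², so R = √(5.8281×10³⁰/(4π×4.25518×10⁷)) = 1.044×10¹¹ m.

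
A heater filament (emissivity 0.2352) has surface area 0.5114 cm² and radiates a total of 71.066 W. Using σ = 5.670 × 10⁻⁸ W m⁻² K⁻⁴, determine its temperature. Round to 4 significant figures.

T ≈ 3195 K

Area A = 0.5114 cm² = 5.114×10⁻⁵ m².
P = εσAT⁴ ⇒ T = (P/(εσA))^(1/4) = (71.066/(0.2352×5.670×10⁻⁸×5.114×10⁻⁵))^(1/4) = 3195 K.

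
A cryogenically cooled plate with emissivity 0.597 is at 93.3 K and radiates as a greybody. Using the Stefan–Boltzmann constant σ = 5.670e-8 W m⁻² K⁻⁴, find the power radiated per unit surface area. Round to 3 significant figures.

Stefan–Boltzmann: I = εσT⁴ = 0.597 × 5.670×10⁻⁸ × (93.3)⁴ = 2.56 W/m².

I ≈ 2.56 W/m²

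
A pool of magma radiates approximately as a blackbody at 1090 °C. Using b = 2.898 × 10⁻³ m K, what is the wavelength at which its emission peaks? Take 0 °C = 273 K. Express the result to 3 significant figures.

T = 1090 °C + 273 = 1363 K.
Wien's displacement law: λ_max = b/T = (2.898×10⁻³ m·K)/(1363 K) = 2.126×10⁻⁶ m.
That is 2.13×10³ nm, in the infrared range.

λ_max ≈ 2.13×10³ nm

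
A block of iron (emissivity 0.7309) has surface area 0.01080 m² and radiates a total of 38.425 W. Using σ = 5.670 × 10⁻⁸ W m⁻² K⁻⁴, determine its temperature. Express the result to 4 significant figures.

Area A = 0.01080 m².
P = εσAT⁴ ⇒ T = (P/(εσA))^(1/4) = (38.425/(0.7309×5.670×10⁻⁸×0.01080))^(1/4) = 541.3 K.

T ≈ 541.3 K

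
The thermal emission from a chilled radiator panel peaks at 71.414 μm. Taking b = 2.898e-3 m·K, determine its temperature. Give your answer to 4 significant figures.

T ≈ 40.58 K

Wien's law gives T = b/λ_max = (2.898×10⁻³ m·K)/(7.1414×10⁻⁵ m) = 40.58 K.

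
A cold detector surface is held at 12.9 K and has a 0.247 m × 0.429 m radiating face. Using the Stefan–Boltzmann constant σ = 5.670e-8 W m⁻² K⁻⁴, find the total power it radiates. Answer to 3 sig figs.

Area A = 0.247 × 0.429 = 0.105963 m².
P = σAT⁴ = 5.670×10⁻⁸ × 0.105963 × (12.9)⁴ = 1.66×10⁻⁴ W.

P ≈ 1.66×10⁻⁴ W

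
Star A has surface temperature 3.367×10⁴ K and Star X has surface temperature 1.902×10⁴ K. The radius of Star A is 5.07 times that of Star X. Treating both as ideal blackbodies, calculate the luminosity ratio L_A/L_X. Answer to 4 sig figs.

L_A/L_X ≈ 252.4

L ∝ R²T⁴, so L_A/L_X = (R_A/R_X)²(T_A/T_X)⁴ = (5.07)² × (3.367×10⁴/1.902×10⁴)⁴ = 25.7049 × 9.82043 = 252.4.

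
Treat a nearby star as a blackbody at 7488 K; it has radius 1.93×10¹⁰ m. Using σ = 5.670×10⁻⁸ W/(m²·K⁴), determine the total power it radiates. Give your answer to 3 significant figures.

P ≈ 8.34×10²⁹ W

Surface area A = 4πR² = 4π(1.93×10¹⁰ m)² = 4.68085×10²¹ m².
P = σAT⁴ = 5.670×10⁻⁸ × 4.68085×10²¹ × (7488)⁴ = 8.34×10²⁹ W.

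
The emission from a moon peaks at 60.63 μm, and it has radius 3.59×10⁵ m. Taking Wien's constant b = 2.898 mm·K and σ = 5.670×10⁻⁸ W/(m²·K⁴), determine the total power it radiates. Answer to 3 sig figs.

Wien's law: T = b/λ_max = 2.898×10⁻³/6.063×10⁻⁵ = 47.7981 K.
Surface area A = 4πR² = 4π(3.59×10⁵ m)² = 1.61957×10¹² m².
Then P = σAT⁴ = 5.670×10⁻⁸×1.61957×10¹²×(47.7981)⁴ = 4.79×10¹¹ W.

P ≈ 4.79×10¹¹ W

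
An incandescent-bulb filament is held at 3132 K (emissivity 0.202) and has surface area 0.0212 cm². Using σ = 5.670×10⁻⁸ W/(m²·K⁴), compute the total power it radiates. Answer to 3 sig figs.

Area A = 0.0212 cm² = 2.12×10⁻⁶ m².
P = εσAT⁴ = 0.202 × 5.670×10⁻⁸ × 2.12×10⁻⁶ × (3132)⁴ = 2.34 W.

P ≈ 2.34 W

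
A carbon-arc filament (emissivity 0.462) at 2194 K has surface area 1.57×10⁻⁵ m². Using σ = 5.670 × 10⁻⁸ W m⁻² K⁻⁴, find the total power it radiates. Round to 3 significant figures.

Area A = 1.57×10⁻⁵ m².
P = εσAT⁴ = 0.462 × 5.670×10⁻⁸ × 1.57×10⁻⁵ × (2194)⁴ = 9.53 W.

P ≈ 9.53 W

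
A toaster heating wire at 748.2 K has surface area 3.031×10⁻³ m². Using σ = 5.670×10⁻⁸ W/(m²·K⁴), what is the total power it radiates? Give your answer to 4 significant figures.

P ≈ 53.86 W

Area A = 3.031×10⁻³ m².
P = σAT⁴ = 5.670×10⁻⁸ × 3.031×10⁻³ × (748.2)⁴ = 53.86 W.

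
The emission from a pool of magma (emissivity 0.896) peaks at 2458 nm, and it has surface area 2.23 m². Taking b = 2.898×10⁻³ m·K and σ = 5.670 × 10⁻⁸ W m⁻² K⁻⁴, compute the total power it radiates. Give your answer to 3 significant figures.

Wien's law: T = b/λ_max = 2.898×10⁻³/2.458×10⁻⁶ = 1179.01 K.
Area A = 2.23 m².
Then P = εσAT⁴ = 0.896×5.670×10⁻⁸×2.23×(1179.01)⁴ = 2.19×10⁵ W.

P ≈ 2.19×10⁵ W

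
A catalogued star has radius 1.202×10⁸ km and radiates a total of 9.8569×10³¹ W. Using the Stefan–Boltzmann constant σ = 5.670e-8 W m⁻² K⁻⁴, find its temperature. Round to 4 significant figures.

T ≈ 9892 K

Surface area A = 4πR² = 4π(1.202×10¹¹ m)² = 1.81559×10²³ m².
P = σAT⁴ ⇒ T = (P/(σA))^(1/4) = (9.8569×10³¹/(5.670×10⁻⁸×1.81559×10²³))^(1/4) = 9892 K.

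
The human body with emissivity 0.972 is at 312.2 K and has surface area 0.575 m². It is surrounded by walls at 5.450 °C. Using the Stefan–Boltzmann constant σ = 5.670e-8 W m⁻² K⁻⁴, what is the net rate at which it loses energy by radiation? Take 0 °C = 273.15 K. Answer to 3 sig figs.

Net loss ≈ 110 W

Surroundings: T = 5.450 °C + 273.15 = 278.600 K.
Area A = 0.575 m².
Net radiated power P_net = εσA(T⁴ − T₀⁴) = 0.972×5.670×10⁻⁸×0.575×(312.2⁴ − 278.600⁴).
T⁴ − T₀⁴ = 9.50017×10⁹ − 6.02455×10⁹ = 3.47562×10⁹ K⁴, so P_net = 110 W.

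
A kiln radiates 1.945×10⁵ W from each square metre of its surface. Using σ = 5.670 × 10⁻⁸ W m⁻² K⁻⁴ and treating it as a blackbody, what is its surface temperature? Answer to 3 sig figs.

I = σT⁴, so T = (I/σ)^(1/4) = (1.945×10⁵/(5.670×10⁻⁸))^(1/4) = 1.36×10³ K.

T ≈ 1.36×10³ K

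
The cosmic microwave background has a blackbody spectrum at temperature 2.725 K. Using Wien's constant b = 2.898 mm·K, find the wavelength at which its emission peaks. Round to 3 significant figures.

Wien's displacement law: λ_max = b/T = (2.898×10⁻³ m·K)/(2.725 K) = 1.063×10⁻³ m.
That is 1.06×10⁻³ m, in the microwave range.

λ_max ≈ 1.06×10⁻³ m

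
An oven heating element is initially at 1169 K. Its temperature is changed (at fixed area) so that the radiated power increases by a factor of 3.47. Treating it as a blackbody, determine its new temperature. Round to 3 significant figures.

P ∝ T⁴, so T₂/T₁ = (P₂/P₁)^(1/4) = (3.47)^(1/4) = 1.36484.
T₂ = 1169 × 1.36484 = 1.60×10³ K.

T₂ ≈ 1.60×10³ K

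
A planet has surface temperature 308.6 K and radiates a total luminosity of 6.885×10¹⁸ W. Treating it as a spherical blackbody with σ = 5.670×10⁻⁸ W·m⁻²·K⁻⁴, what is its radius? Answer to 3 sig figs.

L = 4πR²σT⁴ ⇒ R = √(L/(4πσT⁴)).
σT⁴ = 514.241 W/m², so R = √(6.885×10¹⁸/(4π×514.241)) = 3.26×10⁷ m.

R ≈ 3.26×10⁷ m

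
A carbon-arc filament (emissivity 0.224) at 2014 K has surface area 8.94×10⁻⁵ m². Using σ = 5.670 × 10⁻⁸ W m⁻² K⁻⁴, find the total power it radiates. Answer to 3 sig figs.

Area A = 8.94×10⁻⁵ m².
P = εσAT⁴ = 0.224 × 5.670×10⁻⁸ × 8.94×10⁻⁵ × (2014)⁴ = 18.7 W.

P ≈ 18.7 W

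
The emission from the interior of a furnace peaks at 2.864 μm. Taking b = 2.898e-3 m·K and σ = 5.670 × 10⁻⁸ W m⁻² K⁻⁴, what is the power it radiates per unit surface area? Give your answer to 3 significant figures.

Wien's law: T = b/λ_max = 2.898×10⁻³/2.864×10⁻⁶ = 1011.87 K.
Then I = σT⁴ = 5.670×10⁻⁸×(1011.87)⁴ = 5.94×10⁴ W/m².

I ≈ 5.94×10⁴ W/m²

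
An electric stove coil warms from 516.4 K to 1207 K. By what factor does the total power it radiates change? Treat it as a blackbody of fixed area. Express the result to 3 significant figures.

P₂/P₁ ≈ 29.8

P ∝ T⁴, so P₂/P₁ = (T₂/T₁)⁴ = (1207/516.4)⁴ = (2.33734)⁴ = 29.8.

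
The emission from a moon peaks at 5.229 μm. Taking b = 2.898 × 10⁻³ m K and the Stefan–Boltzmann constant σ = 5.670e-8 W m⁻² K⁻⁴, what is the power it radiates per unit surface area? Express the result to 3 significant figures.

I ≈ 5.35×10³ W/m²

Wien's law: T = b/λ_max = 2.898×10⁻³/5.229×10⁻⁶ = 554.217 K.
Then I = σT⁴ = 5.670×10⁻⁸×(554.217)⁴ = 5.35×10³ W/m².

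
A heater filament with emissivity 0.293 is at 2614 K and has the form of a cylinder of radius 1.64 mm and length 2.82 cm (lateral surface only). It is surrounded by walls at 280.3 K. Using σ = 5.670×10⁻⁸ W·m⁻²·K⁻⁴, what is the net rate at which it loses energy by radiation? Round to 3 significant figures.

Net loss ≈ 225 W

Lateral area A = 2πrL = 2π×1.64×10⁻³×0.0282 = 2.90585×10⁻⁴ m².
Net radiated power P_net = εσA(T⁴ − T₀⁴) = 0.293×5.670×10⁻⁸×2.90585×10⁻⁴×(2614⁴ − 280.3⁴).
T⁴ − T₀⁴ = 4.66898×10¹³ − 6.17294×10⁹ = 4.66836×10¹³ K⁴, so P_net = 225 W.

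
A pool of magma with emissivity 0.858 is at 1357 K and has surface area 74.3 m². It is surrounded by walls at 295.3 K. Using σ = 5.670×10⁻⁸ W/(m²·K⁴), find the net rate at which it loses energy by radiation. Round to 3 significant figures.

Area A = 74.3 m².
Net radiated power P_net = εσA(T⁴ − T₀⁴) = 0.858×5.670×10⁻⁸×74.3×(1357⁴ − 295.3⁴).
T⁴ − T₀⁴ = 3.39093×10¹² − 7.60420×10⁹ = 3.38333×10¹² K⁴, so P_net = 1.22×10⁷ W.

Net loss ≈ 1.22×10⁷ W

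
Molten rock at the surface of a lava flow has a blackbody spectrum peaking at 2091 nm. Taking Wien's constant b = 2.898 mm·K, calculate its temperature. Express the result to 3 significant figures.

T ≈ 1.39×10³ K

Wien's law gives T = b/λ_max = (2.898×10⁻³ m·K)/(2.091×10⁻⁶ m) = 1.39×10³ K.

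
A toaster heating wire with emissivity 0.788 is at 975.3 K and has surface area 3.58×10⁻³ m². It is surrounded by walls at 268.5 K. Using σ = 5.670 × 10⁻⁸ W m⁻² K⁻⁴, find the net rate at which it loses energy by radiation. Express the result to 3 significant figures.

Net loss ≈ 144 W

Area A = 3.58×10⁻³ m².
Net radiated power P_net = εσA(T⁴ − T₀⁴) = 0.788×5.670×10⁻⁸×3.58×10⁻³×(975.3⁴ − 268.5⁴).
T⁴ − T₀⁴ = 9.04801×10¹¹ − 5.19729×10⁹ = 8.99604×10¹¹ K⁴, so P_net = 144 W.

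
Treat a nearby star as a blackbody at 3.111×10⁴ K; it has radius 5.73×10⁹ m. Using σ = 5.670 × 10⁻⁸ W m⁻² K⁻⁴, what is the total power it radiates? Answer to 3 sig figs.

P ≈ 2.19×10³¹ W

Surface area A = 4πR² = 4π(5.73×10⁹ m)² = 4.12590×10²⁰ m².
P = σAT⁴ = 5.670×10⁻⁸ × 4.12590×10²⁰ × (3.111×10⁴)⁴ = 2.19×10³¹ W.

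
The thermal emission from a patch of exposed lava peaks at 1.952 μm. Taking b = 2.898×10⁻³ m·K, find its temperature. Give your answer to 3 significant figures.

Wien's law gives T = b/λ_max = (2.898×10⁻³ m·K)/(1.952×10⁻⁶ m) = 1.48×10³ K.

T ≈ 1.48×10³ K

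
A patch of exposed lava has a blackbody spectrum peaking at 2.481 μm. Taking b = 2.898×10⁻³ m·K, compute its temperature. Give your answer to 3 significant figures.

Wien's law gives T = b/λ_max = (2.898×10⁻³ m·K)/(2.481×10⁻⁶ m) = 1.17×10³ K.

T ≈ 1.17×10³ K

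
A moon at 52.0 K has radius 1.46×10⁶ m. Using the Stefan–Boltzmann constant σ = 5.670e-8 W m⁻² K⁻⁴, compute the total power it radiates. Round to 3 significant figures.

Surface area A = 4πR² = 4π(1.46×10⁶ m)² = 2.67865×10¹³ m².
P = σAT⁴ = 5.670×10⁻⁸ × 2.67865×10¹³ × (52.0)⁴ = 1.11×10¹³ W.

P ≈ 1.11×10¹³ W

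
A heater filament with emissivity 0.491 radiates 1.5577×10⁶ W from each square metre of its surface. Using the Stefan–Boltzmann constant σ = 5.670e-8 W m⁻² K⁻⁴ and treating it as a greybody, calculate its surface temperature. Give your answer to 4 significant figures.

T ≈ 2735 K

I = εσT⁴, so T = (I/εσ)^(1/4) = (1.5577×10⁶/(0.491×5.670×10⁻⁸))^(1/4) = 2735 K.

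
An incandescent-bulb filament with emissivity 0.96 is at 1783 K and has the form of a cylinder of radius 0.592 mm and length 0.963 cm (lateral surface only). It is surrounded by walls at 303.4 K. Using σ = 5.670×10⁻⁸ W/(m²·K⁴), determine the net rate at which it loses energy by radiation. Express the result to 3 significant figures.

Net loss ≈ 19.7 W

Lateral area A = 2πrL = 2π×5.92×10⁻⁴×9.63×10⁻³ = 3.58202×10⁻⁵ m².
Net radiated power P_net = εσA(T⁴ − T₀⁴) = 0.96×5.670×10⁻⁸×3.58202×10⁻⁵×(1783⁴ − 303.4⁴).
T⁴ − T₀⁴ = 1.01066×10¹³ − 8.47349×10⁹ = 1.00981×10¹³ K⁴, so P_net = 19.7 W.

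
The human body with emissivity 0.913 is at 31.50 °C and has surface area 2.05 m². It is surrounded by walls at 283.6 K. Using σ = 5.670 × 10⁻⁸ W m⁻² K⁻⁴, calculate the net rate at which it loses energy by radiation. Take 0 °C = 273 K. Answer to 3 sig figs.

T = 31.50 °C + 273 = 304.50 K.
Area A = 2.05 m².
Net radiated power P_net = εσA(T⁴ − T₀⁴) = 0.913×5.670×10⁻⁸×2.05×(304.50⁴ − 283.6⁴).
T⁴ − T₀⁴ = 8.59704×10⁹ − 6.46882×10⁹ = 2.12822×10⁹ K⁴, so P_net = 226 W.

Net loss ≈ 226 W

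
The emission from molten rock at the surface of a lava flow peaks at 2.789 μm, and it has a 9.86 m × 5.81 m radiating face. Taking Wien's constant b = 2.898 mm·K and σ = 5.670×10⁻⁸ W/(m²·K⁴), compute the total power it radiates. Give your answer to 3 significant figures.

Wien's law: T = b/λ_max = 2.898×10⁻³/2.789×10⁻⁶ = 1039.08 K.
Area A = 9.86 × 5.81 = 57.2866 m².
Then P = σAT⁴ = 5.670×10⁻⁸×57.2866×(1039.08)⁴ = 3.79×10⁶ W.

P ≈ 3.79×10⁶ W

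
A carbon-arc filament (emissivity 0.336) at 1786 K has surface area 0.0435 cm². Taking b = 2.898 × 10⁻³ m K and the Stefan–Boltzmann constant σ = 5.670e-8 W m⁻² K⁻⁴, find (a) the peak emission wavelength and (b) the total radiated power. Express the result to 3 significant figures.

λ_max ≈ 1.62×10³ nm; P ≈ 0.843 W

(a) λ_max = b/T = 2.898×10⁻³/1786 = 1.623×10⁻⁶ m = 1.62×10³ nm.
Area A = 0.0435 cm² = 4.35×10⁻⁶ m².
(b) P = εσAT⁴ = 0.336×5.670×10⁻⁸×4.35×10⁻⁶×(1786)⁴ = 0.843 W.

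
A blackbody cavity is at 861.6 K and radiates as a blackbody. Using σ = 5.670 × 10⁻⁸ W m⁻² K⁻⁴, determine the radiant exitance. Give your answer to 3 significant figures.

Stefan–Boltzmann: I = σT⁴ = 5.670×10⁻⁸ × (861.6)⁴ = 3.12×10⁴ W/m².

I ≈ 3.12×10⁴ W/m²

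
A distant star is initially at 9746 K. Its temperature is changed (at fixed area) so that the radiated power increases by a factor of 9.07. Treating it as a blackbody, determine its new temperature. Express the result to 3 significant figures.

T₂ ≈ 1.69×10⁴ K

P ∝ T⁴, so T₂/T₁ = (P₂/P₁)^(1/4) = (9.07)^(1/4) = 1.73541.
T₂ = 9746 × 1.73541 = 1.69×10⁴ K.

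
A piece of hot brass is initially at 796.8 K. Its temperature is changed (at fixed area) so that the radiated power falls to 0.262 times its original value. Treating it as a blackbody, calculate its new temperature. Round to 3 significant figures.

T₂ ≈ 570 K

P ∝ T⁴, so T₂/T₁ = (P₂/P₁)^(1/4) = (0.262)^(1/4) = 0.715443.
T₂ = 796.8 × 0.715443 = 570 K.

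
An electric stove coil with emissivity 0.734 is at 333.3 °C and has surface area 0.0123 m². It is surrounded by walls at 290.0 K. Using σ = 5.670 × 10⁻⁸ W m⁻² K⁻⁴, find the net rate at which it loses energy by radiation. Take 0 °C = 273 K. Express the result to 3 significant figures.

T = 333.3 °C + 273 = 606.3 K.
Area A = 0.0123 m².
Net radiated power P_net = εσA(T⁴ − T₀⁴) = 0.734×5.670×10⁻⁸×0.0123×(606.3⁴ − 290.0⁴).
T⁴ − T₀⁴ = 1.35130×10¹¹ − 7.07281×10⁹ = 1.28057×10¹¹ K⁴, so P_net = 65.6 W.

Net loss ≈ 65.6 W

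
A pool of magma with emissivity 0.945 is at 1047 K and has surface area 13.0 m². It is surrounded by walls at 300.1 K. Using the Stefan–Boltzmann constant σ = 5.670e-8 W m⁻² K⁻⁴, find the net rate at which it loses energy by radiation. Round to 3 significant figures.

Net loss ≈ 8.31×10⁵ W

Area A = 13.0 m².
Net radiated power P_net = εσA(T⁴ − T₀⁴) = 0.945×5.670×10⁻⁸×13.0×(1047⁴ − 300.1⁴).
T⁴ − T₀⁴ = 1.20167×10¹² − 8.11081×10⁹ = 1.19356×10¹² K⁴, so P_net = 8.31×10⁵ W.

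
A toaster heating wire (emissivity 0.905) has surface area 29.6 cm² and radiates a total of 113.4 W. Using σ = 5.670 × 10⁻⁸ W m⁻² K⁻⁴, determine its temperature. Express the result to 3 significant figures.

Area A = 29.6 cm² = 2.96×10⁻³ m².
P = εσAT⁴ ⇒ T = (P/(εσA))^(1/4) = (113.4/(0.905×5.670×10⁻⁸×2.96×10⁻³))^(1/4) = 930 K.

T ≈ 930 K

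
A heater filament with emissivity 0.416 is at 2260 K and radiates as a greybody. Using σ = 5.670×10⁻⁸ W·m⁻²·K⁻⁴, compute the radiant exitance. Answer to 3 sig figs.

Stefan–Boltzmann: I = εσT⁴ = 0.416 × 5.670×10⁻⁸ × (2260)⁴ = 6.15×10⁵ W/m².

I ≈ 6.15×10⁵ W/m²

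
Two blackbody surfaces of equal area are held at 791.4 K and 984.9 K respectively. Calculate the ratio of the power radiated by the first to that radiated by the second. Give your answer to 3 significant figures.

With equal areas, P₁/P₂ = (T₁/T₂)⁴ = (791.4/984.9)⁴ = 0.417.

P₁/P₂ ≈ 0.417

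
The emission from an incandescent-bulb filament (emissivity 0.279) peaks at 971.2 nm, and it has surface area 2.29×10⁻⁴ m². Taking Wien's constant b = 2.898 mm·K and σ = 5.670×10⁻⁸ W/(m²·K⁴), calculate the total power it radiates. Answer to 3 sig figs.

Wien's law: T = b/λ_max = 2.898×10⁻³/9.712×10⁻⁷ = 2983.94 K.
Area A = 2.29×10⁻⁴ m².
Then P = εσAT⁴ = 0.279×5.670×10⁻⁸×2.29×10⁻⁴×(2983.94)⁴ = 287 W.

P ≈ 287 W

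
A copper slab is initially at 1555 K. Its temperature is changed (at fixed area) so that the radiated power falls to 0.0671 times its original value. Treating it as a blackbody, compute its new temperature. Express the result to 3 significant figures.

P ∝ T⁴, so T₂/T₁ = (P₂/P₁)^(1/4) = (0.0671)^(1/4) = 0.508956.
T₂ = 1555 × 0.508956 = 791 K.

T₂ ≈ 791 K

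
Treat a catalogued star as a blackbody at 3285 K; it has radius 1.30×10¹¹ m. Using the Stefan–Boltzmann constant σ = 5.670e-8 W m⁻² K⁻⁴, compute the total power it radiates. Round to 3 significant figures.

Surface area A = 4πR² = 4π(1.30×10¹¹ m)² = 2.12372×10²³ m².
P = σAT⁴ = 5.670×10⁻⁸ × 2.12372×10²³ × (3285)⁴ = 1.40×10³⁰ W.

P ≈ 1.40×10³⁰ W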